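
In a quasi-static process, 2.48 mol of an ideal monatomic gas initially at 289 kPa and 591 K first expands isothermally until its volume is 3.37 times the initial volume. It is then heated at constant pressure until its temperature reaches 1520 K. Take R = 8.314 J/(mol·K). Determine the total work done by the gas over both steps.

V₁ = nRT₁/P₁ = 2.48×8.314×591/289 = 42.2 L.
Step 1 — Isothermal: T stays 591 K; PV = const ⇒ V₂ = 142 L, P₂ = 85.8 kPa.
ΔU = 0 (ideal gas, T constant).
W = nRT ln(V₂/V₁) = 2.48×8.314×591×ln(3.37) = 14800 J.
Q = ΔU + W = 14800 J.
State after step 1: P = 85.8 kPa, V = 142 L, T = 591 K.
Step 2 — Isobaric: P stays 85.8 kPa; V/T = const ⇒ T₂ = 1520 K, V₂ = 365 L.
W = PΔV = 85.8×(365−142) kPa·L = 19200 J.
ΔU = nCvΔT = 2.48×12.5×(1520−591) = 28700 J.
Q = ΔU + W = nCpΔT = 47900 J.
Net over both steps: W = 34000 J, Q = 62700 J, ΔU = 28700 J.

34000 J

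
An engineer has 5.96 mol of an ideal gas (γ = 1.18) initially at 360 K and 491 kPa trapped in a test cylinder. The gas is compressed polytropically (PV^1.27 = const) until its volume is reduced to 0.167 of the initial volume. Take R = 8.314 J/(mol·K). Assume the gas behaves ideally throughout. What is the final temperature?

V₁ = nRT₁/P₁ = 5.96×8.314×360/491 = 36.3 L.
Polytropic n=1.27: T₂ = T₁(V₁/V₂)^(n−1) = 360×(5.99)^0.27 = 584 K; P₂ = P₁(V₁/V₂)^n = 4770 kPa.

584 K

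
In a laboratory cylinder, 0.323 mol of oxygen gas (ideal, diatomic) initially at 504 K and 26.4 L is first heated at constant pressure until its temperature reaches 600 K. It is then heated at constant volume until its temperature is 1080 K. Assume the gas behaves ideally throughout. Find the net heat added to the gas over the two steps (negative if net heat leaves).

4120 J

P₁ = nRT₁/V₁ = 0.323×8.314×504/26.4 = 51.3 kPa.
Step 1 — Isobaric: P stays 51.3 kPa; V/T = const ⇒ T₂ = 600 K, V₂ = 31.4 L.
W = PΔV = 51.3×(31.4−26.4) kPa·L = 258 J.
ΔU = nCvΔT = 0.323×20.8×(600−504) = 645 J.
Q = ΔU + W = nCpΔT = 902 J.
State after step 1: P = 51.3 kPa, V = 31.4 L, T = 600 K.
Step 2 — Isochoric: V stays 31.4 L; P/T = const ⇒ T₂ = 1080 K, P₂ = 92.3 kPa.
W = 0 (no volume change).
ΔU = nCvΔT = 0.323×20.8×(1080−600) = 3220 J.
Q = ΔU = 3220 J.
Net over both steps: W = 258 J, Q = 4120 J, ΔU = 3870 J.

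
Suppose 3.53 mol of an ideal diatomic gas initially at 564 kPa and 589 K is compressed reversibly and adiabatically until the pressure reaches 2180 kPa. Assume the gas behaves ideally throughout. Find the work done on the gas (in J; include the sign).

20400 J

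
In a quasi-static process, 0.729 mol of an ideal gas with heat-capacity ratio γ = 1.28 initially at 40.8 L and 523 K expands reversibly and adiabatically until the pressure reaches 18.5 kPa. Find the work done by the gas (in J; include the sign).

3050 J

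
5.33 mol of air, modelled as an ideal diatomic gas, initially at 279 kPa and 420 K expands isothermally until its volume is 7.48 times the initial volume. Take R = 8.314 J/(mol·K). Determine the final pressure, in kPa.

V₁ = nRT₁/P₁ = 5.33×8.314×420/279 = 66.7 L.
Isothermal: T stays 420 K; PV = const ⇒ V₂ = 499 L, P₂ = 37.3 kPa.

37.3 kPa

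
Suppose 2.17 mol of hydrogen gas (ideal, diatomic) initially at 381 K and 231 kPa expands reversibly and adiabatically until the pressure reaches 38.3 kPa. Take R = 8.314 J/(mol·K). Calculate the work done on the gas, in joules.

-6900 J

V₁ = nRT₁/P₁ = 2.17×8.314×381/231 = 29.8 L.
Adiabatic: T₂/T₁ = (P₂/P₁)^((γ−1)/γ) ⇒ T₂ = 381×(0.166)^0.286 = 228 K; V₂ = 107 L.
ΔU = nCvΔT = 2.17×20.8×(228−381) = -6900 J.
Q = 0 for an adiabatic process, so W = −ΔU = 6900 J.
Work done on the gas = −W_by = -6900 J.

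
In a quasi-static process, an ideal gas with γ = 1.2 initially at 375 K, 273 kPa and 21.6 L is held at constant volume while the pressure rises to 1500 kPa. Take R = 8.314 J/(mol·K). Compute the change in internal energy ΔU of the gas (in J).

133000 J

n = P₁V₁/(RT₁) = 273×21.6/(8.314×375) = 1.89 mol.
Isochoric: V stays 21.6 L; P/T = const ⇒ T₂ = 2060 K, P₂ = 1500 kPa.
For an ideal gas ΔU = nCvΔT with Cv = R/(γ−1) = 41.6 J/(mol·K).
ΔU = 1.89×41.6×(2060−375) = 133000 J.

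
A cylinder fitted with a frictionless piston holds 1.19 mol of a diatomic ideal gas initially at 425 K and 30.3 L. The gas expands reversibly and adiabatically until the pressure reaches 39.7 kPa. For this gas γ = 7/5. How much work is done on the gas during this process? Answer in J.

P₁ = nRT₁/V₁ = 1.19×8.314×425/30.3 = 139 kPa.
Adiabatic: T₂/T₁ = (P₂/P₁)^((γ−1)/γ) ⇒ T₂ = 425×(0.286)^0.286 = 297 K; V₂ = 74.1 L.
ΔU = nCvΔT = 1.19×20.8×(297−425) = -3160 J.
Q = 0 for an adiabatic process, so W = −ΔU = 3160 J.
Work done on the gas = −W_by = -3160 J.

-3160 J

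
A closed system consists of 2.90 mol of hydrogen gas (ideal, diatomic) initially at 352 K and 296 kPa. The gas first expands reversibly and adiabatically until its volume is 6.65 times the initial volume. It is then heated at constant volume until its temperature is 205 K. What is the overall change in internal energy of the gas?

-8860 J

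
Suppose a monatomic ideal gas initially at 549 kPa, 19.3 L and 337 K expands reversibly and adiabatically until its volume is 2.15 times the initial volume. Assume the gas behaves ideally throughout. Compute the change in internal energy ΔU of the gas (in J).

n = P₁V₁/(RT₁) = 549×19.3/(8.314×337) = 3.78 mol.
Adiabatic: TV^(γ−1) = const ⇒ T₂ = 337×(0.465)^0.667 = 202 K; PV^γ = const ⇒ P₂ = 153 kPa.
For an ideal gas ΔU = nCvΔT with Cv = (3/2)R = 12.5 J/(mol·K).
ΔU = 3.78×12.5×(202−337) = -6350 J.

-6350 J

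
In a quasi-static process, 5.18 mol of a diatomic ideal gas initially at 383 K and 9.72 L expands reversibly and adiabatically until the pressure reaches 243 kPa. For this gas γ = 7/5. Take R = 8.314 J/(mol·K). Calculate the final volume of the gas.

P₁ = nRT₁/V₁ = 5.18×8.314×383/9.72 = 1700 kPa.
Adiabatic: T₂/T₁ = (P₂/P₁)^((γ−1)/γ) ⇒ T₂ = 383×(0.143)^0.286 = 220 K; V₂ = 39.0 L.

39.0 L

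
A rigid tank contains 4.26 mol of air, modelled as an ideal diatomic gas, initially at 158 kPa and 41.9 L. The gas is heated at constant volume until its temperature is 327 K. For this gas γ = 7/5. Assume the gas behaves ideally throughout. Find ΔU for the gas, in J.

12400 J

T₁ = P₁V₁/(nR) = 158×41.9/(4.26×8.314) = 187 K.
Isochoric: V stays 41.9 L; P/T = const ⇒ T₂ = 327 K, P₂ = 276 kPa.
For an ideal gas ΔU = nCvΔT with Cv = (5/2)R = 20.8 J/(mol·K).
ΔU = 4.26×20.8×(327−187) = 12400 J.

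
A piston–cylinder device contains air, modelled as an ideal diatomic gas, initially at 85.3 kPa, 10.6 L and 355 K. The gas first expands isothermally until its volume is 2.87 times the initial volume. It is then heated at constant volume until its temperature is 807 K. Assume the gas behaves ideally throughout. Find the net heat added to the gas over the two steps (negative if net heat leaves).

3830 J

n = P₁V₁/(RT₁) = 85.3×10.6/(8.314×355) = 0.306 mol.
Step 1 — Isothermal: T stays 355 K; PV = const ⇒ V₂ = 30.4 L, P₂ = 29.7 kPa.
ΔU = 0 (ideal gas, T constant).
W = nRT ln(V₂/V₁) = 0.306×8.314×355×ln(2.87) = 953 J.
Q = ΔU + W = 953 J.
State after step 1: P = 29.7 kPa, V = 30.4 L, T = 355 K.
Step 2 — Isochoric: V stays 30.4 L; P/T = const ⇒ T₂ = 807 K, P₂ = 67.6 kPa.
W = 0 (no volume change).
ΔU = nCvΔT = 0.306×20.8×(807−355) = 2880 J.
Q = ΔU = 2880 J.
Net over both steps: W = 953 J, Q = 3830 J, ΔU = 2880 J.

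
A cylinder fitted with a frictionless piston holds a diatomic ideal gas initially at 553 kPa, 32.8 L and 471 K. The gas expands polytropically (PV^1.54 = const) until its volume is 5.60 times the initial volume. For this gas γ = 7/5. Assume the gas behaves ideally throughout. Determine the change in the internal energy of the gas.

n = P₁V₁/(RT₁) = 553×32.8/(8.314×471) = 4.63 mol.
Polytropic n=1.54: T₂ = T₁(V₁/V₂)^(n−1) = 471×(0.179)^0.54 = 186 K; P₂ = P₁(V₁/V₂)^n = 39.0 kPa.
For an ideal gas ΔU = nCvΔT with Cv = (5/2)R = 20.8 J/(mol·K).
ΔU = 4.63×20.8×(186−471) = -27500 J.

-27500 J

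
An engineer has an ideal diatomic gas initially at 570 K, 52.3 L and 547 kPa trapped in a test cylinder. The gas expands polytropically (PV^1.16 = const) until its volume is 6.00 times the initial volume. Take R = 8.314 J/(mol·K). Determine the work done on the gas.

n = P₁V₁/(RT₁) = 547×52.3/(8.314×570) = 6.04 mol.
Polytropic n=1.16: T₂ = T₁(V₁/V₂)^(n−1) = 570×(0.167)^0.16 = 428 K; P₂ = P₁(V₁/V₂)^n = 68.4 kPa.
W = (P₁V₁−P₂V₂)/(n−1) = (547×52.3−68.4×314)/0.16 = 44600 J.
Work done on the gas = −W_by = -44600 J.

-44600 J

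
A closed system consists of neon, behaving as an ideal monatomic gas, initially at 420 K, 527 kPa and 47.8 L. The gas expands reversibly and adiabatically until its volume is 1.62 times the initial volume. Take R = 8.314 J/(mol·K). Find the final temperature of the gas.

Adiabatic: TV^(γ−1) = const ⇒ T₂ = 420×(0.617)^0.667 = 304 K; PV^γ = const ⇒ P₂ = 236 kPa.

304 K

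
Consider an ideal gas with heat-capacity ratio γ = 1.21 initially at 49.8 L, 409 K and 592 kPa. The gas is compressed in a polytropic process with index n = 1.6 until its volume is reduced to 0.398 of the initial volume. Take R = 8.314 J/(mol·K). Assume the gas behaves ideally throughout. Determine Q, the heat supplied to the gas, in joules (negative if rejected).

n = P₁V₁/(RT₁) = 592×49.8/(8.314×409) = 8.67 mol.
Polytropic n=1.6: T₂ = T₁(V₁/V₂)^(n−1) = 409×(2.51)^0.60 = 711 K; P₂ = P₁(V₁/V₂)^n = 2590 kPa.
W = (P₁V₁−P₂V₂)/(n−1) = (592×49.8−2590×19.8)/0.60 = -36300 J.
ΔU = nCvΔT = 8.67×39.6×(711−409) = 104000 J.
Q = ΔU + W = 67400 J.

67400 J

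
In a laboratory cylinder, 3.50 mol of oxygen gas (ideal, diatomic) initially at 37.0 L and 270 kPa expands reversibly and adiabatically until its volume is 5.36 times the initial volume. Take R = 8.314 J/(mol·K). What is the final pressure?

T₁ = P₁V₁/(nR) = 270×37.0/(3.50×8.314) = 343 K.
Adiabatic: TV^(γ−1) = const ⇒ T₂ = 343×(0.187)^0.400 = 175 K; PV^γ = const ⇒ P₂ = 25.7 kPa.

25.7 kPa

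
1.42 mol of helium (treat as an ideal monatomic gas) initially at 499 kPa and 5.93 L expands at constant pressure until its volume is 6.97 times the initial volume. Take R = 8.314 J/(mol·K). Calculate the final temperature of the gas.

1750 K

T₁ = P₁V₁/(nR) = 499×5.93/(1.42×8.314) = 251 K.
Isobaric: P stays 499 kPa; V/T = const ⇒ T₂ = 1750 K, V₂ = 41.3 L.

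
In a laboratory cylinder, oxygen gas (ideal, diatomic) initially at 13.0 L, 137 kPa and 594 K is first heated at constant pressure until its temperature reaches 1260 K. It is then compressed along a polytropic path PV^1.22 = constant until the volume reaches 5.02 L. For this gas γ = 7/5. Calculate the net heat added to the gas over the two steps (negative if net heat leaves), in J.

n = P₁V₁/(RT₁) = 137×13.0/(8.314×594) = 0.361 mol.
Step 1 — Isobaric: P stays 137 kPa; V/T = const ⇒ T₂ = 1260 K, V₂ = 27.6 L.
W = PΔV = 137×(27.6−13.0) kPa·L = 2000 J.
ΔU = nCvΔT = 0.361×20.8×(1260−594) = 4990 J.
Q = ΔU + W = nCpΔT = 6990 J.
State after step 1: P = 137 kPa, V = 27.6 L, T = 1260 K.
Step 2 — Polytropic n=1.22: T₂ = T₁(V₁/V₂)^(n−1) = 1260×(5.49)^0.22 = 1830 K; P₂ = P₁(V₁/V₂)^n = 1090 kPa.
W = (P₁V₁−P₂V₂)/(n−1) = (137×27.6−1090×5.02)/0.22 = -7810 J.
ΔU = nCvΔT = 0.361×20.8×(1830−1260) = 4290 J.
Q = ΔU + W = -3510 J.
Net over both steps: W = -5810 J, Q = 3480 J, ΔU = 9290 J.

3480 J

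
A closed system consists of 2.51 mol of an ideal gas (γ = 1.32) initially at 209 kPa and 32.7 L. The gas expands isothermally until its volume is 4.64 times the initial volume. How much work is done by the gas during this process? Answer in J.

T₁ = P₁V₁/(nR) = 209×32.7/(2.51×8.314) = 327 K.
Isothermal: T stays 327 K; PV = const ⇒ V₂ = 152 L, P₂ = 45.0 kPa.
W = nRT ln(V₂/V₁) = 2.51×8.314×327×ln(4.64) = 10500 J.

10500 J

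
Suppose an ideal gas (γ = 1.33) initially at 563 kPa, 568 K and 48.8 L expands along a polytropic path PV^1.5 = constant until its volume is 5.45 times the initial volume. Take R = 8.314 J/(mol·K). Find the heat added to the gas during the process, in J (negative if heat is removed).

-16200 J

n = P₁V₁/(RT₁) = 563×48.8/(8.314×568) = 5.82 mol.
Polytropic n=1.5: T₂ = T₁(V₁/V₂)^(n−1) = 568×(0.183)^0.50 = 243 K; P₂ = P₁(V₁/V₂)^n = 44.3 kPa.
W = (P₁V₁−P₂V₂)/(n−1) = (563×48.8−44.3×266)/0.50 = 31400 J.
ΔU = nCvΔT = 5.82×25.2×(243−568) = -47600 J.
Q = ΔU + W = -16200 J.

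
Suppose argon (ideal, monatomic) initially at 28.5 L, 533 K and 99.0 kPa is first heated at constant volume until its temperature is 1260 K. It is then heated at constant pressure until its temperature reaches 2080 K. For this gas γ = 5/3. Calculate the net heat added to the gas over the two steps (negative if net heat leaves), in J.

16600 J

n = P₁V₁/(RT₁) = 99.0×28.5/(8.314×533) = 0.637 mol.
Step 1 — Isochoric: V stays 28.5 L; P/T = const ⇒ T₂ = 1260 K, P₂ = 234 kPa.
W = 0 (no volume change).
ΔU = nCvΔT = 0.637×12.5×(1260−533) = 5770 J.
Q = ΔU = 5770 J.
State after step 1: P = 234 kPa, V = 28.5 L, T = 1260 K.
Step 2 — Isobaric: P stays 234 kPa; V/T = const ⇒ T₂ = 2080 K, V₂ = 47.0 L.
W = PΔV = 234×(47.0−28.5) kPa·L = 4340 J.
ΔU = nCvΔT = 0.637×12.5×(2080−1260) = 6510 J.
Q = ΔU + W = nCpΔT = 10900 J.
Net over both steps: W = 4340 J, Q = 16600 J, ΔU = 12300 J.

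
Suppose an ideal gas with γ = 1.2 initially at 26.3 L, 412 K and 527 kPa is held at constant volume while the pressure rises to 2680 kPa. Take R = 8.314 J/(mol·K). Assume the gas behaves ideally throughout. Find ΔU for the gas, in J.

283000 J

n = P₁V₁/(RT₁) = 527×26.3/(8.314×412) = 4.05 mol.
Isochoric: V stays 26.3 L; P/T = const ⇒ T₂ = 2100 K, P₂ = 2680 kPa.
For an ideal gas ΔU = nCvΔT with Cv = R/(γ−1) = 41.6 J/(mol·K).
ΔU = 4.05×41.6×(2100−412) = 283000 J.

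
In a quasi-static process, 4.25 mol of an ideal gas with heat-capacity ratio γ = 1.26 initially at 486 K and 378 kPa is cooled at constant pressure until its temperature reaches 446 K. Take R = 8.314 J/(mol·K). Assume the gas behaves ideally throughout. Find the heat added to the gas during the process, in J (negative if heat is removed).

V₁ = nRT₁/P₁ = 4.25×8.314×486/378 = 45.4 L.
Isobaric: P stays 378 kPa; V/T = const ⇒ T₂ = 446 K, V₂ = 41.7 L.
W = PΔV = 378×(41.7−45.4) kPa·L = -1410 J.
ΔU = nCvΔT = 4.25×32.0×(446−486) = -5440 J.
Q = ΔU + W = nCpΔT = -6850 J.

-6850 J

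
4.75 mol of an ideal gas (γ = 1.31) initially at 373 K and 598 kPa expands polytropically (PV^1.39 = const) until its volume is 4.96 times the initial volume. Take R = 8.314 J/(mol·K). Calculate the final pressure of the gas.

64.6 kPa

V₁ = nRT₁/P₁ = 4.75×8.314×373/598 = 24.6 L.
Polytropic n=1.39: T₂ = T₁(V₁/V₂)^(n−1) = 373×(0.202)^0.39 = 200 K; P₂ = P₁(V₁/V₂)^n = 64.6 kPa.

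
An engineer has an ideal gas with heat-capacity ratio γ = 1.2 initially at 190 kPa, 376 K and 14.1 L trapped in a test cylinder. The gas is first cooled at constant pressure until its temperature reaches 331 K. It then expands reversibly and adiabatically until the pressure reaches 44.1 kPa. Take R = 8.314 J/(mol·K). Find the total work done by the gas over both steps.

2230 J

n = P₁V₁/(RT₁) = 190×14.1/(8.314×376) = 0.857 mol.
Step 1 — Isobaric: P stays 190 kPa; V/T = const ⇒ T₂ = 331 K, V₂ = 12.4 L.
W = PΔV = 190×(12.4−14.1) kPa·L = -321 J.
ΔU = nCvΔT = 0.857×41.6×(331−376) = -1600 J.
Q = ΔU + W = nCpΔT = -1920 J.
State after step 1: P = 190 kPa, V = 12.4 L, T = 331 K.
Step 2 — Adiabatic: T₂/T₁ = (P₂/P₁)^((γ−1)/γ) ⇒ T₂ = 331×(0.232)^0.167 = 259 K; V₂ = 41.9 L.
ΔU = nCvΔT = 0.857×41.6×(259−331) = -2550 J.
Q = 0 for an adiabatic process, so W = −ΔU = 2550 J.
Net over both steps: W = 2230 J, Q = -1920 J, ΔU = -4150 J.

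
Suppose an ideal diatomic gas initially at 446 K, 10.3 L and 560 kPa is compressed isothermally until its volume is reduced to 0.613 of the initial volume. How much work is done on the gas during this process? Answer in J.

n = P₁V₁/(RT₁) = 560×10.3/(8.314×446) = 1.56 mol.
Isothermal: T stays 446 K; PV = const ⇒ V₂ = 6.31 L, P₂ = 914 kPa.
W = nRT ln(V₂/V₁) = 1.56×8.314×446×ln(0.613) = -2820 J.
Work done on the gas = −W_by = 2820 J.

2820 J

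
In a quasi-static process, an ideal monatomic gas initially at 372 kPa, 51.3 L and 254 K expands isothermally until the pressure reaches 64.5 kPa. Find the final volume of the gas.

296 L

Isothermal: T stays 254 K; PV = const ⇒ V₂ = 296 L, P₂ = 64.5 kPa.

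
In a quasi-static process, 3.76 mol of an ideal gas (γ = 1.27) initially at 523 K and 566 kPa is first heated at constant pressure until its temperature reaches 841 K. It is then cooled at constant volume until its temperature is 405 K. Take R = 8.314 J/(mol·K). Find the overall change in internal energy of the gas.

-13700 J

V₁ = nRT₁/P₁ = 3.76×8.314×523/566 = 28.9 L.
Step 1 — Isobaric: P stays 566 kPa; V/T = const ⇒ T₂ = 841 K, V₂ = 46.4 L.
W = PΔV = 566×(46.4−28.9) kPa·L = 9940 J.
ΔU = nCvΔT = 3.76×30.8×(841−523) = 36800 J.
Q = ΔU + W = nCpΔT = 46800 J.
State after step 1: P = 566 kPa, V = 46.4 L, T = 841 K.
Step 2 — Isochoric: V stays 46.4 L; P/T = const ⇒ T₂ = 405 K, P₂ = 273 kPa.
W = 0 (no volume change).
ΔU = nCvΔT = 3.76×30.8×(405−841) = -50500 J.
Q = ΔU = -50500 J.
Net over both steps: W = 9940 J, Q = -3720 J, ΔU = -13700 J.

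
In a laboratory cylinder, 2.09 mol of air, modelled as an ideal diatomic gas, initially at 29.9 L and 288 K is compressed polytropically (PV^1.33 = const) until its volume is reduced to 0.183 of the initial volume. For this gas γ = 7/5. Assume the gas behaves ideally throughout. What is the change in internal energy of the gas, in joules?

9400 J

P₁ = nRT₁/V₁ = 2.09×8.314×288/29.9 = 167 kPa.
Polytropic n=1.33: T₂ = T₁(V₁/V₂)^(n−1) = 288×(5.46)^0.33 = 504 K; P₂ = P₁(V₁/V₂)^n = 1600 kPa.
For an ideal gas ΔU = nCvΔT with Cv = (5/2)R = 20.8 J/(mol·K).
ΔU = 2.09×20.8×(504−288) = 9400 J.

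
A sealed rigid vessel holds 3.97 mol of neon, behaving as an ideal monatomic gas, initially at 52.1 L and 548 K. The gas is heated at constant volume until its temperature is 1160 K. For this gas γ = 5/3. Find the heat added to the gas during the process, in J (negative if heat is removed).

P₁ = nRT₁/V₁ = 3.97×8.314×548/52.1 = 347 kPa.
Isochoric: V stays 52.1 L; P/T = const ⇒ T₂ = 1160 K, P₂ = 735 kPa.
W = 0 (no volume change).
ΔU = nCvΔT = 3.97×12.5×(1160−548) = 30300 J.
Q = ΔU = 30300 J.

30300 J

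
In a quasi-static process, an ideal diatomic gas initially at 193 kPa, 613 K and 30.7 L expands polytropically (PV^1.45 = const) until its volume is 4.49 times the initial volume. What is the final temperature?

Polytropic n=1.45: T₂ = T₁(V₁/V₂)^(n−1) = 613×(0.223)^0.45 = 312 K; P₂ = P₁(V₁/V₂)^n = 21.9 kPa.

312 K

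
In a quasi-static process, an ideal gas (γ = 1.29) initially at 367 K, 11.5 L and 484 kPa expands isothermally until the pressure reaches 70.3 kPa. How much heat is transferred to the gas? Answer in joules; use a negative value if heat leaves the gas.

10700 J

n = P₁V₁/(RT₁) = 484×11.5/(8.314×367) = 1.82 mol.
Isothermal: T stays 367 K; PV = const ⇒ V₂ = 79.2 L, P₂ = 70.3 kPa.
ΔU = 0 (ideal gas, T constant).
W = nRT ln(V₂/V₁) = 1.82×8.314×367×ln(6.88) = 10700 J.
Q = ΔU + W = 10700 J.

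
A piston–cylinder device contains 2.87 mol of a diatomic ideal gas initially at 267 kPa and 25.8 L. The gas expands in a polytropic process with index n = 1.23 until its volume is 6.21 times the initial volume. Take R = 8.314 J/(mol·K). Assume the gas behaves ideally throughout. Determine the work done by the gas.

10300 J

T₁ = P₁V₁/(nR) = 267×25.8/(2.87×8.314) = 289 K.
Polytropic n=1.23: T₂ = T₁(V₁/V₂)^(n−1) = 289×(0.161)^0.23 = 190 K; P₂ = P₁(V₁/V₂)^n = 28.2 kPa.
W = (P₁V₁−P₂V₂)/(n−1) = (267×25.8−28.2×160)/0.23 = 10300 J.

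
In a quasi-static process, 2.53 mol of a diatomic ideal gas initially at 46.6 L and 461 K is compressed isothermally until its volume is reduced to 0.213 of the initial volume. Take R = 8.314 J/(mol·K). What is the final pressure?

P₁ = nRT₁/V₁ = 2.53×8.314×461/46.6 = 208 kPa.
Isothermal: T stays 461 K; PV = const ⇒ V₂ = 9.93 L, P₂ = 977 kPa.

977 kPa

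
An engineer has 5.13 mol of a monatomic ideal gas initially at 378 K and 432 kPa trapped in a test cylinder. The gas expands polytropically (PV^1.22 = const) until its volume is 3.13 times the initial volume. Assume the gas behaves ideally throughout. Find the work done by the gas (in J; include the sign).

V₁ = nRT₁/P₁ = 5.13×8.314×378/432 = 37.3 L.
Polytropic n=1.22: T₂ = T₁(V₁/V₂)^(n−1) = 378×(0.319)^0.22 = 294 K; P₂ = P₁(V₁/V₂)^n = 107 kPa.
W = (P₁V₁−P₂V₂)/(n−1) = (432×37.3−107×117)/0.22 = 16300 J.

16300 J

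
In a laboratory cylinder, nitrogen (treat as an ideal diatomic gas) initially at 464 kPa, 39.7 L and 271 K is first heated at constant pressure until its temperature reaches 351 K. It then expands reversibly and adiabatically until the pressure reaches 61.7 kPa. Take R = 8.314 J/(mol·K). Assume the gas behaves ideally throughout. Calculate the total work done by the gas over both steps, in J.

31600 J

n = P₁V₁/(RT₁) = 464×39.7/(8.314×271) = 8.18 mol.
Step 1 — Isobaric: P stays 464 kPa; V/T = const ⇒ T₂ = 351 K, V₂ = 51.4 L.
W = PΔV = 464×(51.4−39.7) kPa·L = 5440 J.
ΔU = nCvΔT = 8.18×20.8×(351−271) = 13600 J.
Q = ΔU + W = nCpΔT = 19000 J.
State after step 1: P = 464 kPa, V = 51.4 L, T = 351 K.
Step 2 — Adiabatic: T₂/T₁ = (P₂/P₁)^((γ−1)/γ) ⇒ T₂ = 351×(0.133)^0.286 = 197 K; V₂ = 217 L.
ΔU = nCvΔT = 8.18×20.8×(197−351) = -26100 J.
Q = 0 for an adiabatic process, so W = −ΔU = 26100 J.
Net over both steps: W = 31600 J, Q = 19000 J, ΔU = -12500 J.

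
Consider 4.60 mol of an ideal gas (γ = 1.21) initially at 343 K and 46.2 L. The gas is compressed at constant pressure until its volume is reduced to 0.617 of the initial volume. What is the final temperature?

212 K

P₁ = nRT₁/V₁ = 4.60×8.314×343/46.2 = 284 kPa.
Isobaric: P stays 284 kPa; V/T = const ⇒ T₂ = 212 K, V₂ = 28.5 L.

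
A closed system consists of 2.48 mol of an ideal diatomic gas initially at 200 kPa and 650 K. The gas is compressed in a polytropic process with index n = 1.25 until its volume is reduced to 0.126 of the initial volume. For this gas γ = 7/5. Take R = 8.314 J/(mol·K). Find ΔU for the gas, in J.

22700 J

V₁ = nRT₁/P₁ = 2.48×8.314×650/200 = 67.0 L.
Polytropic n=1.25: T₂ = T₁(V₁/V₂)^(n−1) = 650×(7.94)^0.25 = 1090 K; P₂ = P₁(V₁/V₂)^n = 2660 kPa.
For an ideal gas ΔU = nCvΔT with Cv = (5/2)R = 20.8 J/(mol·K).
ΔU = 2.48×20.8×(1090−650) = 22700 J.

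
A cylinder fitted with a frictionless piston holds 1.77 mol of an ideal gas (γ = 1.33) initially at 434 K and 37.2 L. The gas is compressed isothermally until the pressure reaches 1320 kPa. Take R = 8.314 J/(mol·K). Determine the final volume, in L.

4.84 L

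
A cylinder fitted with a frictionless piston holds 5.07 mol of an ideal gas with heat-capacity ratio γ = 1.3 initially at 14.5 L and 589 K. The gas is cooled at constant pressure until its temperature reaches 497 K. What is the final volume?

12.2 L

P₁ = nRT₁/V₁ = 5.07×8.314×589/14.5 = 1710 kPa.
Isobaric: P stays 1710 kPa; V/T = const ⇒ T₂ = 497 K, V₂ = 12.2 L.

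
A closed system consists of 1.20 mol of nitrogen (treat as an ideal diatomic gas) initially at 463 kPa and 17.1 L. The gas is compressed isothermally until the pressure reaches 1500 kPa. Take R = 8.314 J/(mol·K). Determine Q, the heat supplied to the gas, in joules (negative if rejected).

-9310 J

T₁ = P₁V₁/(nR) = 463×17.1/(1.20×8.314) = 794 K.
Isothermal: T stays 794 K; PV = const ⇒ V₂ = 5.28 L, P₂ = 1500 kPa.
ΔU = 0 (ideal gas, T constant).
W = nRT ln(V₂/V₁) = 1.20×8.314×794×ln(0.309) = -9310 J.
Q = ΔU + W = -9310 J.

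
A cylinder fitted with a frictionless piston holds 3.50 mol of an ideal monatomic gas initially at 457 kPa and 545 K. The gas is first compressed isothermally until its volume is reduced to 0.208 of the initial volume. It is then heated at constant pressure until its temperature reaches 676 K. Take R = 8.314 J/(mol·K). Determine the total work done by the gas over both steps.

-21100 J

V₁ = nRT₁/P₁ = 3.50×8.314×545/457 = 34.7 L.
Step 1 — Isothermal: T stays 545 K; PV = const ⇒ V₂ = 7.22 L, P₂ = 2200 kPa.
ΔU = 0 (ideal gas, T constant).
W = nRT ln(V₂/V₁) = 3.50×8.314×545×ln(0.208) = -24900 J.
Q = ΔU + W = -24900 J.
State after step 1: P = 2200 kPa, V = 7.22 L, T = 545 K.
Step 2 — Isobaric: P stays 2200 kPa; V/T = const ⇒ T₂ = 676 K, V₂ = 8.95 L.
W = PΔV = 2200×(8.95−7.22) kPa·L = 3810 J.
ΔU = nCvΔT = 3.50×12.5×(676−545) = 5720 J.
Q = ΔU + W = nCpΔT = 9530 J.
Net over both steps: W = -21100 J, Q = -15400 J, ΔU = 5720 J.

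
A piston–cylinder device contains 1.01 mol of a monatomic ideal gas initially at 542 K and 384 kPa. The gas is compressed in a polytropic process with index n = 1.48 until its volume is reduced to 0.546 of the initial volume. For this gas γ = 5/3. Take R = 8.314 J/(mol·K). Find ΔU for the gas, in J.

2300 J

V₁ = nRT₁/P₁ = 1.01×8.314×542/384 = 11.9 L.
Polytropic n=1.48: T₂ = T₁(V₁/V₂)^(n−1) = 542×(1.83)^0.48 = 725 K; P₂ = P₁(V₁/V₂)^n = 940 kPa.
For an ideal gas ΔU = nCvΔT with Cv = (3/2)R = 12.5 J/(mol·K).
ΔU = 1.01×12.5×(725−542) = 2300 J.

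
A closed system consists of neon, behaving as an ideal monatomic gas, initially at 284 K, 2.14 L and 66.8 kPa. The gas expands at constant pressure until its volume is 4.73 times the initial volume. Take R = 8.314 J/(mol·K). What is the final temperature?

Isobaric: P stays 66.8 kPa; V/T = const ⇒ T₂ = 1340 K, V₂ = 10.1 L.

1340 K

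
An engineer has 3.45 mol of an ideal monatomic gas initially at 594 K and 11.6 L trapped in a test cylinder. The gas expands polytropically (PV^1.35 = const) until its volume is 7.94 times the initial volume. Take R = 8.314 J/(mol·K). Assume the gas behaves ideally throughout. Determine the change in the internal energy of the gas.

P₁ = nRT₁/V₁ = 3.45×8.314×594/11.6 = 1470 kPa.
Polytropic n=1.35: T₂ = T₁(V₁/V₂)^(n−1) = 594×(0.126)^0.35 = 288 K; P₂ = P₁(V₁/V₂)^n = 89.6 kPa.
For an ideal gas ΔU = nCvΔT with Cv = (3/2)R = 12.5 J/(mol·K).
ΔU = 3.45×12.5×(288−594) = -13200 J.

-13200 J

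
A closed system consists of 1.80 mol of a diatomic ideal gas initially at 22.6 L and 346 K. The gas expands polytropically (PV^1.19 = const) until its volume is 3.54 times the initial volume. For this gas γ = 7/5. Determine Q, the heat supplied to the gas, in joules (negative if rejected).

P₁ = nRT₁/V₁ = 1.80×8.314×346/22.6 = 229 kPa.
Polytropic n=1.19: T₂ = T₁(V₁/V₂)^(n−1) = 346×(0.282)^0.19 = 272 K; P₂ = P₁(V₁/V₂)^n = 50.9 kPa.
W = (P₁V₁−P₂V₂)/(n−1) = (229×22.6−50.9×80.0)/0.19 = 5820 J.
ΔU = nCvΔT = 1.80×20.8×(272−346) = -2760 J.
Q = ΔU + W = 3050 J.

3050 J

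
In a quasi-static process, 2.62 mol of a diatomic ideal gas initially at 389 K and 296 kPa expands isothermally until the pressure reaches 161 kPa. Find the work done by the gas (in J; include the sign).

V₁ = nRT₁/P₁ = 2.62×8.314×389/296 = 28.6 L.
Isothermal: T stays 389 K; PV = const ⇒ V₂ = 52.6 L, P₂ = 161 kPa.
W = nRT ln(V₂/V₁) = 2.62×8.314×389×ln(1.84) = 5160 J.

5160 J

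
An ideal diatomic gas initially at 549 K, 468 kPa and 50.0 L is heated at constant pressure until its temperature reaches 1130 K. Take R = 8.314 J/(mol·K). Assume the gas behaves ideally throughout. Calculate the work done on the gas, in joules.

-24800 J

n = P₁V₁/(RT₁) = 468×50.0/(8.314×549) = 5.13 mol.
Isobaric: P stays 468 kPa; V/T = const ⇒ T₂ = 1130 K, V₂ = 103 L.
W = PΔV = 468×(103−50.0) kPa·L = 24800 J.
Work done on the gas = −W_by = -24800 J.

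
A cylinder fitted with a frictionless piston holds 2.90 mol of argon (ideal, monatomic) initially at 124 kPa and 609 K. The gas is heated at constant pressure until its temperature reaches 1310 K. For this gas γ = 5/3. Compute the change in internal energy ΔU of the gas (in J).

25400 J

V₁ = nRT₁/P₁ = 2.90×8.314×609/124 = 118 L.
Isobaric: P stays 124 kPa; V/T = const ⇒ T₂ = 1310 K, V₂ = 255 L.
For an ideal gas ΔU = nCvΔT with Cv = (3/2)R = 12.5 J/(mol·K).
ΔU = 2.90×12.5×(1310−609) = 25400 J.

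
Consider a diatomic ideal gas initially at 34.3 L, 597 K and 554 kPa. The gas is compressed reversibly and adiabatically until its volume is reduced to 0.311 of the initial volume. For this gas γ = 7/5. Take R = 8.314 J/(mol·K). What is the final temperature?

953 K

Adiabatic: TV^(γ−1) = const ⇒ T₂ = 597×(3.22)^0.400 = 953 K; PV^γ = const ⇒ P₂ = 2840 kPa.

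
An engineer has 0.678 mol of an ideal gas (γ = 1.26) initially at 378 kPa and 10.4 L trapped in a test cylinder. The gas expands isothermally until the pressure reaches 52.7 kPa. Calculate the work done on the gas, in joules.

-7750 J

T₁ = P₁V₁/(nR) = 378×10.4/(0.678×8.314) = 697 K.
Isothermal: T stays 697 K; PV = const ⇒ V₂ = 74.6 L, P₂ = 52.7 kPa.
W = nRT ln(V₂/V₁) = 0.678×8.314×697×ln(7.17) = 7750 J.
Work done on the gas = −W_by = -7750 J.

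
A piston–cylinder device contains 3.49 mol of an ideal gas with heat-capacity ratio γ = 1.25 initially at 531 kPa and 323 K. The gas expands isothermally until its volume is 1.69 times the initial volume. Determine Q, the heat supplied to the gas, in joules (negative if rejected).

4920 J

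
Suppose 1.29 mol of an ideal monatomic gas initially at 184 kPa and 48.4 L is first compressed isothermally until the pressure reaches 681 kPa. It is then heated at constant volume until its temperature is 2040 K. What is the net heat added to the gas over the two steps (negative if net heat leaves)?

7810 J

T₁ = P₁V₁/(nR) = 184×48.4/(1.29×8.314) = 830 K.
Step 1 — Isothermal: T stays 830 K; PV = const ⇒ V₂ = 13.1 L, P₂ = 681 kPa.
ΔU = 0 (ideal gas, T constant).
W = nRT ln(V₂/V₁) = 1.29×8.314×830×ln(0.270) = -11700 J.
Q = ΔU + W = -11700 J.
State after step 1: P = 681 kPa, V = 13.1 L, T = 830 K.
Step 2 — Isochoric: V stays 13.1 L; P/T = const ⇒ T₂ = 2040 K, P₂ = 1670 kPa.
W = 0 (no volume change).
ΔU = nCvΔT = 1.29×12.5×(2040−830) = 19500 J.
Q = ΔU = 19500 J.
Net over both steps: W = -11700 J, Q = 7810 J, ΔU = 19500 J.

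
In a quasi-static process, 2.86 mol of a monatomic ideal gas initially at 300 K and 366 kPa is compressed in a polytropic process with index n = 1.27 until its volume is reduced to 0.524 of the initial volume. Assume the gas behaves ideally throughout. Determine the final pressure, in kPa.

V₁ = nRT₁/P₁ = 2.86×8.314×300/366 = 19.5 L.
Polytropic n=1.27: T₂ = T₁(V₁/V₂)^(n−1) = 300×(1.91)^0.27 = 357 K; P₂ = P₁(V₁/V₂)^n = 832 kPa.

832 kPa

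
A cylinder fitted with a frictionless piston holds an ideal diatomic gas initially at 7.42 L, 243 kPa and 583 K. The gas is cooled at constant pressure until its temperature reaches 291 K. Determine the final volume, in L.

Isobaric: P stays 243 kPa; V/T = const ⇒ T₂ = 291 K, V₂ = 3.70 L.

3.70 L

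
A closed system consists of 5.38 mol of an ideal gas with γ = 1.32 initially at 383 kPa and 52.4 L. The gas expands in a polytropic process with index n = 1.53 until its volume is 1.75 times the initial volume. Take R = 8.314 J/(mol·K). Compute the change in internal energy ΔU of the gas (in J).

T₁ = P₁V₁/(nR) = 383×52.4/(5.38×8.314) = 449 K.
Polytropic n=1.53: T₂ = T₁(V₁/V₂)^(n−1) = 449×(0.571)^0.53 = 334 K; P₂ = P₁(V₁/V₂)^n = 163 kPa.
For an ideal gas ΔU = nCvΔT with Cv = R/(γ−1) = 26.0 J/(mol·K).
ΔU = 5.38×26.0×(334−449) = -16100 J.

-16100 J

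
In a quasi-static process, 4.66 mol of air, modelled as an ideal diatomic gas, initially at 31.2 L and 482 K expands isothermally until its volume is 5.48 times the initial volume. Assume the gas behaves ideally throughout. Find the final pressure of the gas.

109 kPa

P₁ = nRT₁/V₁ = 4.66×8.314×482/31.2 = 599 kPa.
Isothermal: T stays 482 K; PV = const ⇒ V₂ = 171 L, P₂ = 109 kPa.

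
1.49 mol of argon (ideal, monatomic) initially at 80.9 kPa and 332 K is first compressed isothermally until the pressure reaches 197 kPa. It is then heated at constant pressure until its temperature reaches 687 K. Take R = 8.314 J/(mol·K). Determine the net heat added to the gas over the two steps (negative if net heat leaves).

V₁ = nRT₁/P₁ = 1.49×8.314×332/80.9 = 50.8 L.
Step 1 — Isothermal: T stays 332 K; PV = const ⇒ V₂ = 20.9 L, P₂ = 197 kPa.
ΔU = 0 (ideal gas, T constant).
W = nRT ln(V₂/V₁) = 1.49×8.314×332×ln(0.411) = -3660 J.
Q = ΔU + W = -3660 J.
State after step 1: P = 197 kPa, V = 20.9 L, T = 332 K.
Step 2 — Isobaric: P stays 197 kPa; V/T = const ⇒ T₂ = 687 K, V₂ = 43.2 L.
W = PΔV = 197×(43.2−20.9) kPa·L = 4400 J.
ΔU = nCvΔT = 1.49×12.5×(687−332) = 6600 J.
Q = ΔU + W = nCpΔT = 11000 J.
Net over both steps: W = 737 J, Q = 7330 J, ΔU = 6600 J.

7330 J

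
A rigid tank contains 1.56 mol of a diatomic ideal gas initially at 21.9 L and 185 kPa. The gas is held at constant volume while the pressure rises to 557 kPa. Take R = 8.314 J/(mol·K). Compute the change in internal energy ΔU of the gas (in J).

T₁ = P₁V₁/(nR) = 185×21.9/(1.56×8.314) = 312 K.
Isochoric: V stays 21.9 L; P/T = const ⇒ T₂ = 941 K, P₂ = 557 kPa.
For an ideal gas ΔU = nCvΔT with Cv = (5/2)R = 20.8 J/(mol·K).
ΔU = 1.56×20.8×(941−312) = 20400 J.

20400 J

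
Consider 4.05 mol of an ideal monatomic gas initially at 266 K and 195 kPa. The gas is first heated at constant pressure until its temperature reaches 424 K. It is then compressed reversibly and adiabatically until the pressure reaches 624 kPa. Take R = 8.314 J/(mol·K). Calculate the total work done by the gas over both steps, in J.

V₁ = nRT₁/P₁ = 4.05×8.314×266/195 = 45.9 L.
Step 1 — Isobaric: P stays 195 kPa; V/T = const ⇒ T₂ = 424 K, V₂ = 73.2 L.
W = PΔV = 195×(73.2−45.9) kPa·L = 5320 J.
ΔU = nCvΔT = 4.05×12.5×(424−266) = 7980 J.
Q = ΔU + W = nCpΔT = 13300 J.
State after step 1: P = 195 kPa, V = 73.2 L, T = 424 K.
Step 2 — Adiabatic: T₂/T₁ = (P₂/P₁)^((γ−1)/γ) ⇒ T₂ = 424×(3.20)^0.400 = 675 K; V₂ = 36.4 L.
ΔU = nCvΔT = 4.05×12.5×(675−424) = 12700 J.
Q = 0 for an adiabatic process, so W = −ΔU = -12700 J.
Net over both steps: W = -7370 J, Q = 13300 J, ΔU = 20700 J.

-7370 J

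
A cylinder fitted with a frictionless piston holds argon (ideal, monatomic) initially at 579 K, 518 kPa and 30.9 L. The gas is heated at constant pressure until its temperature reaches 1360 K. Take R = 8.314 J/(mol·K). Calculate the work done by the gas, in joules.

21600 J

n = P₁V₁/(RT₁) = 518×30.9/(8.314×579) = 3.33 mol.
Isobaric: P stays 518 kPa; V/T = const ⇒ T₂ = 1360 K, V₂ = 72.6 L.
W = PΔV = 518×(72.6−30.9) kPa·L = 21600 J.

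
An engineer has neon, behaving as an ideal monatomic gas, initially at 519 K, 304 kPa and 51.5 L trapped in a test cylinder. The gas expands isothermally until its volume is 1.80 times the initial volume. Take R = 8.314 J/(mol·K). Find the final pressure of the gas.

169 kPa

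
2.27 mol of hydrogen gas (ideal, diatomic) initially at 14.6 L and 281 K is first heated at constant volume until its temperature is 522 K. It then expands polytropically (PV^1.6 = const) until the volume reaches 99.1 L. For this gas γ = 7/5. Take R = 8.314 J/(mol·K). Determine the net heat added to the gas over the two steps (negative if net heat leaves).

5760 J

P₁ = nRT₁/V₁ = 2.27×8.314×281/14.6 = 363 kPa.
Step 1 — Isochoric: V stays 14.6 L; P/T = const ⇒ T₂ = 522 K, P₂ = 675 kPa.
W = 0 (no volume change).
ΔU = nCvΔT = 2.27×20.8×(522−281) = 11400 J.
Q = ΔU = 11400 J.
State after step 1: P = 675 kPa, V = 14.6 L, T = 522 K.
Step 2 — Polytropic n=1.6: T₂ = T₁(V₁/V₂)^(n−1) = 522×(0.147)^0.60 = 165 K; P₂ = P₁(V₁/V₂)^n = 31.5 kPa.
W = (P₁V₁−P₂V₂)/(n−1) = (675×14.6−31.5×99.1)/0.60 = 11200 J.
ΔU = nCvΔT = 2.27×20.8×(165−522) = -16800 J.
Q = ΔU + W = -5610 J.
Net over both steps: W = 11200 J, Q = 5760 J, ΔU = -5450 J.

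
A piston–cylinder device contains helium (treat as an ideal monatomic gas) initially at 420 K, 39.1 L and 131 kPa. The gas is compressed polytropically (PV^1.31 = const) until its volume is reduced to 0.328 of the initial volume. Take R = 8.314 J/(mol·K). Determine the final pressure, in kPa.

564 kPa

Polytropic n=1.31: T₂ = T₁(V₁/V₂)^(n−1) = 420×(3.05)^0.31 = 593 K; P₂ = P₁(V₁/V₂)^n = 564 kPa.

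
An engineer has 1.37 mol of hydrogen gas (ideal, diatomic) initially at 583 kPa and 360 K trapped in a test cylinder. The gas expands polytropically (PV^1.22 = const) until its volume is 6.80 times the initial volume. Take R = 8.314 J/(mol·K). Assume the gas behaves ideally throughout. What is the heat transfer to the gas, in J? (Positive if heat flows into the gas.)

2890 J

V₁ = nRT₁/P₁ = 1.37×8.314×360/583 = 7.03 L.
Polytropic n=1.22: T₂ = T₁(V₁/V₂)^(n−1) = 360×(0.147)^0.22 = 236 K; P₂ = P₁(V₁/V₂)^n = 56.2 kPa.
W = (P₁V₁−P₂V₂)/(n−1) = (583×7.03−56.2×47.8)/0.22 = 6410 J.
ΔU = nCvΔT = 1.37×20.8×(236−360) = -3530 J.
Q = ΔU + W = 2890 J.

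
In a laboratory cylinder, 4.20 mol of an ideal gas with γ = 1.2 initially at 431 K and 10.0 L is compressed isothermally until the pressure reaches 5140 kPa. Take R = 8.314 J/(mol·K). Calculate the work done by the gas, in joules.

-18500 J

P₁ = nRT₁/V₁ = 4.20×8.314×431/10.0 = 1510 kPa.
Isothermal: T stays 431 K; PV = const ⇒ V₂ = 2.93 L, P₂ = 5140 kPa.
W = nRT ln(V₂/V₁) = 4.20×8.314×431×ln(0.293) = -18500 J.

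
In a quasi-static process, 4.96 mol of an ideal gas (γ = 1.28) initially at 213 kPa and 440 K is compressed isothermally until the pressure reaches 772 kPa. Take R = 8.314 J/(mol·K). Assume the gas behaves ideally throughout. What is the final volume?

V₁ = nRT₁/P₁ = 4.96×8.314×440/213 = 85.2 L.
Isothermal: T stays 440 K; PV = const ⇒ V₂ = 23.5 L, P₂ = 772 kPa.

23.5 L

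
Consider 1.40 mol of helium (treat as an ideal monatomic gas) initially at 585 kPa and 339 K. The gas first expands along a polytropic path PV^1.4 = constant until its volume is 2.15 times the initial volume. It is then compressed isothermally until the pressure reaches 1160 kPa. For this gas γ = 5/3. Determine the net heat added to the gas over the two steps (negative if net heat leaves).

V₁ = nRT₁/P₁ = 1.40×8.314×339/585 = 6.74 L.
Step 1 — Polytropic n=1.4: T₂ = T₁(V₁/V₂)^(n−1) = 339×(0.465)^0.40 = 250 K; P₂ = P₁(V₁/V₂)^n = 200 kPa.
W = (P₁V₁−P₂V₂)/(n−1) = (585×6.74−200×14.5)/0.40 = 2600 J.
ΔU = nCvΔT = 1.40×12.5×(250−339) = -1560 J.
Q = ΔU + W = 1040 J.
State after step 1: P = 200 kPa, V = 14.5 L, T = 250 K.
Step 2 — Isothermal: T stays 250 K; PV = const ⇒ V₂ = 2.50 L, P₂ = 1160 kPa.
ΔU = 0 (ideal gas, T constant).
W = nRT ln(V₂/V₁) = 1.40×8.314×250×ln(0.173) = -5100 J.
Q = ΔU + W = -5100 J.
Net over both steps: W = -2500 J, Q = -4060 J, ΔU = -1560 J.

-4060 J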